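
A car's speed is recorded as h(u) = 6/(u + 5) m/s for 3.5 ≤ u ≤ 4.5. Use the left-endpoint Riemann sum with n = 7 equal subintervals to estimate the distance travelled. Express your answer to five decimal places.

0.67269

Δu = (4.5 − 3.5)/7 = 1/7.
Left endpoints: 3.5, 51/14, 53/14, 55/14, 57/14, 59/14, 61/14.
h(3.5) = 12/17, h(51/14) = 84/121, h(53/14) = 28/41, h(55/14) = 0.672, h(57/14) = 84/127, h(59/14) = 28/43, h(61/14) = 84/131.
Sum = Δu · [h(3.5) + h(51/14) + h(53/14) + ...].
Sum ≈ 0.67269.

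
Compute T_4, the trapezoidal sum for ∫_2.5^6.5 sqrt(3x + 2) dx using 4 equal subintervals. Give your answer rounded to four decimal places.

15.6332

Δx = (6.5 − 2.5)/4 = 1.
f(2.5) ≈ 3.0822, f(3.5) ≈ 3.5355, f(4.5) ≈ 3.9370, f(5.5) ≈ 4.3012, f(6.5) ≈ 4.6368.
T_4 = (Δx/2)·[f(x_0) + 2f(x_1) + 2f(x_2) + 2f(x_3) + f(x_4)].
Sum ≈ 15.6332.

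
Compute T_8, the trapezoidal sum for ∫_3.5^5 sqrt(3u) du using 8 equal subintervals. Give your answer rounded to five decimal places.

Δu = (5 − 3.5)/8 = 0.1875.
f(3.5) ≈ 3.24037, f(3.6875) ≈ 3.32603, f(3.875) ≈ 3.40955, f(4.0625) ≈ 3.49106, f(4.25) ≈ 3.57071, f(4.4375) ≈ 3.64863, f(4.625) ≈ 3.72492, f(4.8125) ≈ 3.79967, f(5) ≈ 3.87298.
T_8 = (Δu/2)·[f(u_0) + 2f(u_1) + ... + 2f(u_{7}) + f(u_8)].
Sum ≈ 5.34886.

5.34886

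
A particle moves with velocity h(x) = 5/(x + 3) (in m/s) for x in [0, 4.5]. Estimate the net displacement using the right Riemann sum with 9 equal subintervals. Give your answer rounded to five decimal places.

4.34114

Δx = (4.5 − 0)/9 = 0.5.
Right endpoints: 0.5, 1, 1.5, 2, 2.5, 3, 3.5, 4, 4.5.
h(0.5) = 10/7, h(1) = 1.25, h(1.5) = 10/9, h(2) = 1, h(2.5) = 10/11, h(3) = 5/6, h(3.5) = 10/13, h(4) = 5/7, h(4.5) = 2/3.
Sum = Δx · [h(0.5) + h(1) + h(1.5) + ...].
Sum ≈ 4.34114.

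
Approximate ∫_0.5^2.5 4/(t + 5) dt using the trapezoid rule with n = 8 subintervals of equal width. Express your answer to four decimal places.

1.2409

Δt = (2.5 − 0.5)/8 = 0.25.
f(0.5) = 8/11, f(0.75) = 16/23, f(1) = 2/3, f(1.25) = 0.64, f(1.5) = 8/13, f(1.75) = 16/27, f(2) = 4/7, f(2.25) = 16/29, f(2.5) = 8/15.
T_8 = (Δt/2)·[f(t_0) + 2f(t_1) + ... + 2f(t_{7}) + f(t_8)].
Sum ≈ 1.2409.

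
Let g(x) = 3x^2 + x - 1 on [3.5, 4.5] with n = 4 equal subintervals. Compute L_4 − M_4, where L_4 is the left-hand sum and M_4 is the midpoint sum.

L_4 = 48.15625.
M_4 = 51.234375.
L_4 − M_4 = -3.078125.

-3.078125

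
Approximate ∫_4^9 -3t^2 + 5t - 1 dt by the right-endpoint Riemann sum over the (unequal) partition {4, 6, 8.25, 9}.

Subinterval widths: 2, 2.25, 0.75.
Right endpoints: 6, 8.25, 9.
f(6) = -79, f(8.25) = -163.9375, f(9) = -199.
Sum = Σ Δt_i · f(t_i).
Sum = -676.109375.

-676.109375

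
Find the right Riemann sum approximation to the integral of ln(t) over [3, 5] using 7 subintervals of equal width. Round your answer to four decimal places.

2.8234

Δt = (5 − 3)/7 = 2/7.
Right endpoints: 23/7, 25/7, 27/7, 29/7, 31/7, 33/7, 5.
f(23/7) ≈ 1.1896, f(25/7) ≈ 1.2730, f(27/7) ≈ 1.3499, f(29/7) ≈ 1.4214, f(31/7) ≈ 1.4881, f(33/7) ≈ 1.5506, f(5) ≈ 1.6094.
Sum = Δt · [f(23/7) + f(25/7) + f(27/7) + ...].
Sum ≈ 2.8234.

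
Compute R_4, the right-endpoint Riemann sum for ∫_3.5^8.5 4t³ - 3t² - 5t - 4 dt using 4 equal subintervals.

5718.59375

Δt = (8.5 − 3.5)/4 = 1.25.
Right endpoints: 4.75, 6, 7.25, 8.5.
f(4.75) = 333.25, f(6) = 722, f(7.25) = 1326.375, f(8.5) = 2193.25.
Sum = Δt · [f(4.75) + f(6) + f(7.25) + f(8.5)].
Sum = 5718.59375.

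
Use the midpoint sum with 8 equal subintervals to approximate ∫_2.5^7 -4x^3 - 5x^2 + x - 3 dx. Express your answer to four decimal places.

Δx = (7 − 2.5)/8 = 0.5625.
Midpoints: 2.78125, 3.34375, 3.90625, 4.46875, 5.03125, 5.59375, 6.15625, 6.71875.
f(2.78125) = -1023601/8192, f(3.34375) = -1680187/8192, f(3.90625) = -2570701/8192, f(4.46875) = -3730135/8192, f(5.03125) = -5193481/8192, f(5.59375) = -6995731/8192, f(6.15625) = -9171877/8192, f(6.71875) = -11756911/8192.
Sum = Δx · [f(2.78125) + f(3.34375) + f(3.90625) + ...].
Sum ≈ -2892.3311.

-2892.3311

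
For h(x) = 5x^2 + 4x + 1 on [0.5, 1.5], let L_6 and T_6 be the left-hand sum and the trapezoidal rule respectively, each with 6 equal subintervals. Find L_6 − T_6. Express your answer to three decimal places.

-1.167

L_6 ≈ 9.27315.
T_6 ≈ 10.43981.
L_6 − T_6 ≈ -1.167.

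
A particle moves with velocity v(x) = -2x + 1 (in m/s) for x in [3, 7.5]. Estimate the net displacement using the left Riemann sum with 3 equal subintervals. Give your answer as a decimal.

-36

Δx = (7.5 − 3)/3 = 1.5.
Left endpoints: 3, 4.5, 6.
v(3) = -5, v(4.5) = -8, v(6) = -11.
Sum = Δx · [v(3) + v(4.5) + v(6)].
Sum = -36.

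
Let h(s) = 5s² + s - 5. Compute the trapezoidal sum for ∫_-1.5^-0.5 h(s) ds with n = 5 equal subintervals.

Δs = (-0.5 − (-1.5))/5 = 0.2.
h(-1.5) = 4.75, h(-1.3) = 2.15, h(-1.1) = -0.05, h(-0.9) = -1.85, h(-0.7) = -3.25, h(-0.5) = -4.25.
T_5 = (Δs/2)·[h(s_0) + 2h(s_1) + ... + 2h(s_{4}) + h(s_5)].
Sum = -0.55.

-0.55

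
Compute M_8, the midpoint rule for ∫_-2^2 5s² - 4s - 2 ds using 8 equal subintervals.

18.25

Δs = (2 − (-2))/8 = 0.5.
Midpoints: -1.75, -1.25, -0.75, -0.25, 0.25, 0.75, 1.25, 1.75.
f(-1.75) = 20.3125, f(-1.25) = 10.8125, f(-0.75) = 3.8125, f(-0.25) = -0.6875, f(0.25) = -2.6875, f(0.75) = -2.1875, f(1.25) = 0.8125, f(1.75) = 6.3125.
Sum = Δs · [f(-1.75) + f(-1.25) + f(-0.75) + ...].
Sum = 18.25.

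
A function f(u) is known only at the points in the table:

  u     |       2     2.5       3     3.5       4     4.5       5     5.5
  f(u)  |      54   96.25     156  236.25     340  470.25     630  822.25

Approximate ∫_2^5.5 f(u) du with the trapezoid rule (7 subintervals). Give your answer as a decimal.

1183.4375

Δu = 0.5.
T_7 = (0.5/2)·[54 + 2·96.25 + 2·156 + 2·236.25 + 2·340 + 2·470.25 + 2·630 + 822.25] = 1183.4375.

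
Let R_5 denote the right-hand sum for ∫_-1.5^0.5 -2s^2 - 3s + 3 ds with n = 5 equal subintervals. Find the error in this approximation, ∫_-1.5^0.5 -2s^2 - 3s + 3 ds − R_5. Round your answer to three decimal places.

0.507

Exact integral: ∫_-1.5^0.5 f(s) ds ≈ 6.66667.
R_5 = 6.16.
Error ≈ 6.66667 − 6.16 ≈ 0.507.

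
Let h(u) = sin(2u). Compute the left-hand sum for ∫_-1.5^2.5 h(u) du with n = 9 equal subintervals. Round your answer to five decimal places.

Δu = (2.5 − (-1.5))/9 = 4/9.
Left endpoints: -1.5, -19/18, -11/18, -1/6, 5/18, 13/18, 7/6, 29/18, 37/18.
h(-1.5) ≈ -0.14112, h(-19/18) ≈ -0.85755, h(-11/18) ≈ -0.93986, h(-1/6) ≈ -0.32719, h(5/18) ≈ 0.52742, h(13/18) ≈ 0.99203, h(7/6) ≈ 0.72309, h(29/18) ≈ -0.08054, h(37/18) ≈ -0.82461.
Sum = Δu · [h(-1.5) + h(-19/18) + h(-11/18) + ...].
Sum ≈ -0.41260.

-0.41260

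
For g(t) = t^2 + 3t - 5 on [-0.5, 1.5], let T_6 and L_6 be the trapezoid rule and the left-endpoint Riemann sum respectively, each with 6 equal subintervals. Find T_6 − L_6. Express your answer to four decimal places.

T_6 ≈ -5.796296.
L_6 ≈ -7.129630.
T_6 − L_6 ≈ 1.3333.

1.3333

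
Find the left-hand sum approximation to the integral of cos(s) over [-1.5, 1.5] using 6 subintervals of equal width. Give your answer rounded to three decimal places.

Δs = (1.5 − (-1.5))/6 = 0.5.
Left endpoints: -1.5, -1, -0.5, 0, 0.5, 1.
f(-1.5) ≈ 0.071, f(-1) ≈ 0.540, f(-0.5) ≈ 0.878, f(0) ≈ 1.000, f(0.5) ≈ 0.878, f(1) ≈ 0.540.
Sum = Δs · [f(-1.5) + f(-1) + f(-0.5) + ...].
Sum ≈ 1.953.

1.953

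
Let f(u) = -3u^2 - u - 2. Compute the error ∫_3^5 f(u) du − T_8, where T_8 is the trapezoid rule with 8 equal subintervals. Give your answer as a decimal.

Exact integral: ∫_3^5 f(u) du = -110.
T_8 = -110.0625.
Error = -110 − (-110.0625) = 0.0625.

0.0625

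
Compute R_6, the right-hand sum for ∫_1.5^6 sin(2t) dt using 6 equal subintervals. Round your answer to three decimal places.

-0.992

Δt = (6 − 1.5)/6 = 0.75.
Right endpoints: 2.25, 3, 3.75, 4.5, 5.25, 6.
f(2.25) ≈ -0.978, f(3) ≈ -0.279, f(3.75) ≈ 0.938, f(4.5) ≈ 0.412, f(5.25) ≈ -0.880, f(6) ≈ -0.537.
Sum = Δt · [f(2.25) + f(3) + f(3.75) + ...].
Sum ≈ -0.992.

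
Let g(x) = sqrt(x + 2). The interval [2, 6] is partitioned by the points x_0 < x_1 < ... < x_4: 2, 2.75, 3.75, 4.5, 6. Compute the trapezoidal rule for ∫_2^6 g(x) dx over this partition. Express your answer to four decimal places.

Subinterval widths: 0.75, 1, 0.75, 1.5.
g(2) ≈ 2.0000, g(2.75) ≈ 2.1794, g(3.75) ≈ 2.3979, g(4.5) ≈ 2.5495, g(6) ≈ 2.8284.
On each subinterval the trapezoid contributes (Δx_i/2)·[g(x_{i-1}) + g(x_i)].
Sum ≈ 9.7447.

9.7447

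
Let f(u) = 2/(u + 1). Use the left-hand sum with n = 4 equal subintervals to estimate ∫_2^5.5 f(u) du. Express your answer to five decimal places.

Δu = (5.5 − 2)/4 = 0.875.
Left endpoints: 2, 2.875, 3.75, 4.625.
f(2) = 2/3, f(2.875) = 16/31, f(3.75) = 8/19, f(4.625) = 16/45.
Sum = Δu · [f(2) + f(2.875) + f(3.75) + f(4.625)].
Sum ≈ 1.71448.

1.71448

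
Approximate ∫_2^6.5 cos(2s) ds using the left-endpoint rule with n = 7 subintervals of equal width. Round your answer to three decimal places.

Δs = (6.5 − 2)/7 = 9/14.
Left endpoints: 2, 37/14, 23/7, 55/14, 32/7, 73/14, 41/7.
f(2) ≈ -0.654, f(37/14) ≈ 0.542, f(23/7) ≈ 0.959, f(55/14) ≈ -0.003, f(32/7) ≈ -0.961, f(73/14) ≈ -0.537, f(41/7) ≈ 0.658.
Sum = Δs · [f(2) + f(37/14) + f(23/7) + ...].
Sum ≈ 0.003.

0.003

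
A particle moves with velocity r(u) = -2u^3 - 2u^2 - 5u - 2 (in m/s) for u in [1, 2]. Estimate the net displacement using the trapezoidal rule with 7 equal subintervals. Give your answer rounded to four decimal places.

Δu = (2 − 1)/7 = 1/7.
r(1) = -11, r(8/7) = -4566/343, r(9/7) = -5483/343, r(10/7) = -6536/343, r(11/7) = -7737/343, r(12/7) = -9098/343, r(13/7) = -10631/343, r(2) = -36.
T_7 = (Δu/2)·[r(u_0) + 2r(u_1) + ... + 2r(u_{6}) + r(u_7)].
Sum ≈ -21.7041.

-21.7041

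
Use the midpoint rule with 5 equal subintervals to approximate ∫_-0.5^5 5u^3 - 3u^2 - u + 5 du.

654.1184375

Δu = (5 − (-0.5))/5 = 1.1.
Midpoints: 0.05, 1.15, 2.25, 3.35, 4.45.
f(0.05) = 4.943125, f(1.15) = 7.486875, f(2.25) = 44.515625, f(3.35) = 155.959375, f(4.45) = 381.748125.
Sum = Δu · [f(0.05) + f(1.15) + f(2.25) + f(3.35) + f(4.45)].
Sum = 654.1184375.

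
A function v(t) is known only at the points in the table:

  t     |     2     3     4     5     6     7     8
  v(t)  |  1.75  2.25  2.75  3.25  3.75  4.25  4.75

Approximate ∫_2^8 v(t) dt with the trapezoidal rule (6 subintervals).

19.5

Δt = 1.
T_6 = (1/2)·[1.75 + 2·2.25 + 2·2.75 + 2·3.25 + 2·3.75 + 2·4.25 + 4.75] = 19.5.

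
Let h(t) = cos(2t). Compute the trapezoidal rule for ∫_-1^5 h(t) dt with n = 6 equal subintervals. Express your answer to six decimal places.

0.117271

Δt = (5 − (-1))/6 = 1.
h(-1) ≈ -0.416147, h(0) ≈ 1.000000, h(1) ≈ -0.416147, h(2) ≈ -0.653644, h(3) ≈ 0.960170, h(4) ≈ -0.145500, h(5) ≈ -0.839072.
T_6 = (Δt/2)·[h(t_0) + 2h(t_1) + ... + 2h(t_{5}) + h(t_6)].
Sum ≈ 0.117271.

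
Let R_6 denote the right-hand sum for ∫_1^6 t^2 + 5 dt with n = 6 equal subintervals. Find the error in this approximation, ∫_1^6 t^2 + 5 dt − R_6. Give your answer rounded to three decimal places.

Exact integral: ∫_1^6 f(t) dt ≈ 96.66667.
R_6 ≈ 111.82870.
Error ≈ 96.66667 − 111.82870 ≈ -15.162.

-15.162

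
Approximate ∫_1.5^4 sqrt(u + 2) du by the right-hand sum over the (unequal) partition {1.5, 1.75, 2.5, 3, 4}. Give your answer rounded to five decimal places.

Subinterval widths: 0.25, 0.75, 0.5, 1.
Right endpoints: 1.75, 2.5, 3, 4.
f(1.75) ≈ 1.93649, f(2.5) ≈ 2.12132, f(3) ≈ 2.23607, f(4) ≈ 2.44949.
Sum = Σ Δu_i · f(u_i).
Sum ≈ 5.64264.

5.64264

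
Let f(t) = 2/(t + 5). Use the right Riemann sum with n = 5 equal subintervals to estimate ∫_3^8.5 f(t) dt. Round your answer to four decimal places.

Δt = (8.5 − 3)/5 = 1.1.
Right endpoints: 4.1, 5.2, 6.3, 7.4, 8.5.
f(4.1) = 20/91, f(5.2) = 10/51, f(6.3) = 20/113, f(7.4) = 5/31, f(8.5) = 4/27.
Sum = Δt · [f(4.1) + f(5.2) + f(6.3) + f(7.4) + f(8.5)].
Sum ≈ 0.9925.

0.9925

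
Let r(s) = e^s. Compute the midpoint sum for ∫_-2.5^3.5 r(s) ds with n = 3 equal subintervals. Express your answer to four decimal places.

28.1087

Δs = (3.5 − (-2.5))/3 = 2.
Midpoints: -1.5, 0.5, 2.5.
r(-1.5) ≈ 0.2231, r(0.5) ≈ 1.6487, r(2.5) ≈ 12.1825.
Sum = Δs · [r(-1.5) + r(0.5) + r(2.5)].
Sum ≈ 28.1087.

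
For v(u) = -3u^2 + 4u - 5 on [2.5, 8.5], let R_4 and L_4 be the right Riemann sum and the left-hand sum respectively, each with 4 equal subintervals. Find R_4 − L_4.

R_4 = -633.75.
L_4 = -372.75.
R_4 − L_4 = -261.

-261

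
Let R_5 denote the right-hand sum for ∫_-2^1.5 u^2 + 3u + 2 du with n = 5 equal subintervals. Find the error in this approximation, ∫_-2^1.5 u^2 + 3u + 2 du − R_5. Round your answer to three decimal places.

-3.348

Exact integral: ∫_-2^1.5 f(u) du ≈ 8.16667.
R_5 = 11.515.
Error ≈ 8.16667 − 11.515 ≈ -3.348.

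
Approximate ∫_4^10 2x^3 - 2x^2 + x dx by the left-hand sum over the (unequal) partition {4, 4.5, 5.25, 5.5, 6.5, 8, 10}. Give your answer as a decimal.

3012.1953125

Subinterval widths: 0.5, 0.75, 0.25, 1, 1.5, 2.
Left endpoints: 4, 4.5, 5.25, 5.5, 6.5, 8.
f(4) = 100, f(4.5) = 146.25, f(5.25) = 239.53125, f(5.5) = 277.75, f(6.5) = 471.25, f(8) = 904.
Sum = Σ Δx_i · f(x_i).
Sum = 3012.1953125.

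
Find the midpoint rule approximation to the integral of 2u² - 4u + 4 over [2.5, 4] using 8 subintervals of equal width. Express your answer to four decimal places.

18.7412

Δu = (4 − 2.5)/8 = 0.1875.
Midpoints: 2.59375, 2.78125, 2.96875, 3.15625, 3.34375, 3.53125, 3.71875, 3.90625.
f(2.59375) = 3625/512, f(2.78125) = 4273/512, f(2.96875) = 4993/512, f(3.15625) = 5785/512, f(3.34375) = 6649/512, f(3.53125) = 7585/512, f(3.71875) = 8593/512, f(3.90625) = 9673/512.
Sum = Δu · [f(2.59375) + f(2.78125) + f(2.96875) + ...].
Sum ≈ 18.7412.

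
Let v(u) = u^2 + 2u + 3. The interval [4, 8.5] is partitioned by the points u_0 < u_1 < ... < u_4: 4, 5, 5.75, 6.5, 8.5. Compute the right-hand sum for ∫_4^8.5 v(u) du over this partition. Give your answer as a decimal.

301.859375

Subinterval widths: 1, 0.75, 0.75, 2.
Right endpoints: 5, 5.75, 6.5, 8.5.
v(5) = 38, v(5.75) = 47.5625, v(6.5) = 58.25, v(8.5) = 92.25.
Sum = Σ Δu_i · v(u_i).
Sum = 301.859375.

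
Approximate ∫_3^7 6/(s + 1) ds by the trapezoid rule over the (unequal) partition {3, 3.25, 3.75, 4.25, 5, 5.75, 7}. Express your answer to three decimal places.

4.170

Subinterval widths: 0.25, 0.5, 0.5, 0.75, 0.75, 1.25.
f(3) = 1.5, f(3.25) = 24/17, f(3.75) = 24/19, f(4.25) = 8/7, f(5) = 1, f(5.75) = 8/9, f(7) = 0.75.
On each subinterval the trapezoid contributes (Δs_i/2)·[f(s_{i-1}) + f(s_i)].
Sum ≈ 4.170.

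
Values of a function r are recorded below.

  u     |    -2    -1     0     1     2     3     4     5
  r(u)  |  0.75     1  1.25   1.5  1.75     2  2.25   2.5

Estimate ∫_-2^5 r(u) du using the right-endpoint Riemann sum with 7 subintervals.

Δu = 1.
Sum = 1·[1 + 1.25 + 1.5 + 1.75 + 2 + 2.25 + 2.5] = 12.25.

12.25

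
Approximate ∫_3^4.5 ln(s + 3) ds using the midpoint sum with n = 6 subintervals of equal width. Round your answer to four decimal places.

2.8613

Δs = (4.5 − 3)/6 = 0.25.
Midpoints: 3.125, 3.375, 3.625, 3.875, 4.125, 4.375.
f(3.125) ≈ 1.8124, f(3.375) ≈ 1.8524, f(3.625) ≈ 1.8909, f(3.875) ≈ 1.9279, f(4.125) ≈ 1.9636, f(4.375) ≈ 1.9981.
Sum = Δs · [f(3.125) + f(3.375) + f(3.625) + ...].
Sum ≈ 2.8613.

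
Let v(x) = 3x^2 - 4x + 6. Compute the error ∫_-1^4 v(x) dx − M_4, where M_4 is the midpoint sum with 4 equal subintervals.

1.953125

Exact integral: ∫_-1^4 v(x) dx = 65.
M_4 = 63.046875.
Error = 65 − 63.046875 = 1.953125.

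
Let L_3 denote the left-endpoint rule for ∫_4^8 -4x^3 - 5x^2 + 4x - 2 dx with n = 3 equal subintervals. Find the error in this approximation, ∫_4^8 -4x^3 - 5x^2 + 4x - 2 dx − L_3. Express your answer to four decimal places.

Exact integral: ∫_4^8 f(x) dx ≈ -4498.666667.
L_3 ≈ -3245.925926.
Error ≈ -4498.666667 − (-3245.925926) ≈ -1252.7407.

-1252.7407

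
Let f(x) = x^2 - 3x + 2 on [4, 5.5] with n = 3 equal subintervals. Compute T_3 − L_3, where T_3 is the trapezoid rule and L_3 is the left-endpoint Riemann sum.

2.4375

T_3 = 15.8125.
L_3 = 13.375.
T_3 − L_3 = 2.4375.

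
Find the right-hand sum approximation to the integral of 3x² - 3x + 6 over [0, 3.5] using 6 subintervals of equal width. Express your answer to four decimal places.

Δx = (3.5 − 0)/6 = 7/12.
Right endpoints: 7/12, 7/6, 1.75, 7/3, 35/12, 3.5.
f(7/12) = 253/48, f(7/6) = 79/12, f(1.75) = 9.9375, f(7/3) = 46/3, f(35/12) = 1093/48, f(3.5) = 32.25.
Sum = Δx · [f(7/12) + f(7/6) + f(1.75) + ...].
Sum ≈ 53.7517.

53.7517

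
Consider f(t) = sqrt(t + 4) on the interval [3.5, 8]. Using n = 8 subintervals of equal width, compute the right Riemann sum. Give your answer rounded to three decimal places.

14.223

Δt = (8 − 3.5)/8 = 0.5625.
Right endpoints: 4.0625, 4.625, 5.1875, 5.75, 6.3125, 6.875, 7.4375, 8.
f(4.0625) ≈ 2.839, f(4.625) ≈ 2.937, f(5.1875) ≈ 3.031, f(5.75) ≈ 3.122, f(6.3125) ≈ 3.211, f(6.875) ≈ 3.298, f(7.4375) ≈ 3.382, f(8) ≈ 3.464.
Sum = Δt · [f(4.0625) + f(4.625) + f(5.1875) + ...].
Sum ≈ 14.223.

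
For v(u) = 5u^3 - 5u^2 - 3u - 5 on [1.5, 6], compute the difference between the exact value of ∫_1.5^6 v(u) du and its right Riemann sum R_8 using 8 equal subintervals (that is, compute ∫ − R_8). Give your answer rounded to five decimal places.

-259.90796

Exact integral: ∫_1.5^6 v(u) du = 1186.171875.
R_8 ≈ 1446.0798340.
Error ≈ 1186.171875 − 1446.0798340 ≈ -259.90796.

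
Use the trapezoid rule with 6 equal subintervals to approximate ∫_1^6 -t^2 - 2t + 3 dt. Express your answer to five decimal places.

Δt = (6 − 1)/6 = 5/6.
f(1) = 0, f(11/6) = -145/36, f(8/3) = -85/9, f(3.5) = -16.25, f(13/3) = -220/9, f(31/6) = -1225/36, f(6) = -45.
T_6 = (Δt/2)·[f(t_0) + 2f(t_1) + ... + 2f(t_{5}) + f(t_6)].
Sum ≈ -92.24537.

-92.24537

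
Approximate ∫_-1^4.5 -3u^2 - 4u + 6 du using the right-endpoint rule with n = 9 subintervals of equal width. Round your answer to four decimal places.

-123.0201

Δu = (4.5 − (-1))/9 = 11/18.
Right endpoints: -7/18, 2/9, 5/6, 13/9, 37/18, 8/3, 59/18, 35/9, 4.5.
f(-7/18) = 767/108, f(2/9) = 134/27, f(5/6) = 7/12, f(13/9) = -163/27, f(37/18) = -1609/108, f(8/3) = -26, f(59/18) = -4249/108, f(35/9) = -1483/27, f(4.5) = -72.75.
Sum = Δu · [f(-7/18) + f(2/9) + f(5/6) + ...].
Sum ≈ -123.0201.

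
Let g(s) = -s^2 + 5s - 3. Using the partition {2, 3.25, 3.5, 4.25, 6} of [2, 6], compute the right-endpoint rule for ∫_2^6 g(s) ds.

-11.6875

Subinterval widths: 1.25, 0.25, 0.75, 1.75.
Right endpoints: 3.25, 3.5, 4.25, 6.
g(3.25) = 2.6875, g(3.5) = 2.25, g(4.25) = 0.1875, g(6) = -9.
Sum = Σ Δs_i · g(s_i).
Sum = -11.6875.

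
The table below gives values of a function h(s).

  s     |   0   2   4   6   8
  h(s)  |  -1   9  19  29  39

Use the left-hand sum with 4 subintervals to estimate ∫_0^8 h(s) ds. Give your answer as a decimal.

Δs = 2.
Sum = 2·[(-1) + 9 + 19 + 29] = 112.

112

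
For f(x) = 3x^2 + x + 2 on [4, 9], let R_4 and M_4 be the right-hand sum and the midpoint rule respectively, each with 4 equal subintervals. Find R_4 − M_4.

130.859375

R_4 = 836.40625.
M_4 = 705.546875.
R_4 − M_4 = 130.859375.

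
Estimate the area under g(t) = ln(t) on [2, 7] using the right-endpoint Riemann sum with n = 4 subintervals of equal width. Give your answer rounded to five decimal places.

7.97230

Δt = (7 − 2)/4 = 1.25.
Right endpoints: 3.25, 4.5, 5.75, 7.
g(3.25) ≈ 1.17865, g(4.5) ≈ 1.50408, g(5.75) ≈ 1.74920, g(7) ≈ 1.94591.
Sum = Δt · [g(3.25) + g(4.5) + g(5.75) + g(7)].
Sum ≈ 7.97230.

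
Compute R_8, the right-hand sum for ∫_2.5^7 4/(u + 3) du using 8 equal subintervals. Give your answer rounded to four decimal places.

Δu = (7 − 2.5)/8 = 0.5625.
Right endpoints: 3.0625, 3.625, 4.1875, 4.75, 5.3125, 5.875, 6.4375, 7.
f(3.0625) = 64/97, f(3.625) = 32/53, f(4.1875) = 64/115, f(4.75) = 16/31, f(5.3125) = 64/133, f(5.875) = 32/71, f(6.4375) = 64/151, f(7) = 0.4.
Sum = Δu · [f(3.0625) + f(3.625) + f(4.1875) + ...].
Sum ≈ 2.3017.

2.3017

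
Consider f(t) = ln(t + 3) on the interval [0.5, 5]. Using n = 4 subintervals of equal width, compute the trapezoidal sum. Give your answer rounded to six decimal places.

Δt = (5 − 0.5)/4 = 1.125.
f(0.5) ≈ 1.252763, f(1.625) ≈ 1.531476, f(2.75) ≈ 1.749200, f(3.875) ≈ 1.927892, f(5) ≈ 2.079442.
T_4 = (Δt/2)·[f(t_0) + 2f(t_1) + 2f(t_2) + 2f(t_3) + f(t_4)].
Sum ≈ 7.734004.

7.734004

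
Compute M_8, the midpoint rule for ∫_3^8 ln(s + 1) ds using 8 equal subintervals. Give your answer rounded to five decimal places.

Δs = (8 − 3)/8 = 0.625.
Midpoints: 3.3125, 3.9375, 4.5625, 5.1875, 5.8125, 6.4375, 7.0625, 7.6875.
f(3.3125) ≈ 1.46152, f(3.9375) ≈ 1.59686, f(4.5625) ≈ 1.71605, f(5.1875) ≈ 1.82253, f(5.8125) ≈ 1.91876, f(6.4375) ≈ 2.00653, f(7.0625) ≈ 2.08722, f(7.6875) ≈ 2.16189.
Sum = Δs · [f(3.3125) + f(3.9375) + f(4.5625) + ...].
Sum ≈ 9.23210.

9.23210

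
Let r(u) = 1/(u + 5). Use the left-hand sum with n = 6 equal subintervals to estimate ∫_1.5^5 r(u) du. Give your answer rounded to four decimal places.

Δu = (5 − 1.5)/6 = 7/12.
Left endpoints: 1.5, 25/12, 8/3, 3.25, 23/6, 53/12.
r(1.5) = 2/13, r(25/12) = 12/85, r(8/3) = 3/23, r(3.25) = 4/33, r(23/6) = 6/53, r(53/12) = 12/113.
Sum = Δu · [r(1.5) + r(25/12) + r(8/3) + ...].
Sum ≈ 0.4469.

0.4469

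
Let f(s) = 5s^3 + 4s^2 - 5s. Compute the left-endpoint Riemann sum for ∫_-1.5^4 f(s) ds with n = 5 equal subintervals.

193.9575

Δs = (4 − (-1.5))/5 = 1.1.
Left endpoints: -1.5, -0.4, 0.7, 1.8, 2.9.
f(-1.5) = -0.375, f(-0.4) = 2.32, f(0.7) = 0.175, f(1.8) = 33.12, f(2.9) = 141.085.
Sum = Δs · [f(-1.5) + f(-0.4) + f(0.7) + f(1.8) + f(2.9)].
Sum = 193.9575.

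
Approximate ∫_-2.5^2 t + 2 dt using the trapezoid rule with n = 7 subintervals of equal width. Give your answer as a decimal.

7.875

Δt = (2 − (-2.5))/7 = 9/14.
f(-2.5) = -0.5, f(-13/7) = 1/7, f(-17/14) = 11/14, f(-4/7) = 10/7, f(1/14) = 29/14, f(5/7) = 19/7, f(19/14) = 47/14, f(2) = 4.
T_7 = (Δt/2)·[f(t_0) + 2f(t_1) + ... + 2f(t_{6}) + f(t_7)].
Sum = 7.875.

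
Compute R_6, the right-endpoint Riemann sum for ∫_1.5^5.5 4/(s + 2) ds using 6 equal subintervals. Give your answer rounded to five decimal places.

2.85480

Δs = (5.5 − 1.5)/6 = 2/3.
Right endpoints: 13/6, 17/6, 3.5, 25/6, 29/6, 5.5.
f(13/6) = 0.96, f(17/6) = 24/29, f(3.5) = 8/11, f(25/6) = 24/37, f(29/6) = 24/41, f(5.5) = 8/15.
Sum = Δs · [f(13/6) + f(17/6) + f(3.5) + ...].
Sum ≈ 2.85480.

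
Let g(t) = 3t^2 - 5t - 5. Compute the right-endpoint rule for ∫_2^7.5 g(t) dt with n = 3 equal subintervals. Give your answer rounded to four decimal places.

Δt = (7.5 − 2)/3 = 11/6.
Right endpoints: 23/6, 17/3, 7.5.
g(23/6) = 239/12, g(17/3) = 63, g(7.5) = 126.25.
Sum = Δt · [g(23/6) + g(17/3) + g(7.5)].
Sum ≈ 383.4722.

383.4722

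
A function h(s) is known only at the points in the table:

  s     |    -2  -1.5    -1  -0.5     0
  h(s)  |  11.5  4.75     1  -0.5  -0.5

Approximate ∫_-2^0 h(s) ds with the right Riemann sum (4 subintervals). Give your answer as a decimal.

Δs = 0.5.
Sum = 0.5·[4.75 + 1 + (-0.5) + (-0.5)] = 2.375.

2.375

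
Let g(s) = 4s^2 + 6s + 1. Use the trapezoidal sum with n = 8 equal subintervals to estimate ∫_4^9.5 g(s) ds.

1287.81640625

Δs = (9.5 − 4)/8 = 0.6875.
g(4) = 89, g(4.6875) = 117.015625, g(5.375) = 148.8125, g(6.0625) = 184.390625, g(6.75) = 223.75, g(7.4375) = 266.890625, g(8.125) = 313.8125, g(8.8125) = 364.515625, g(9.5) = 419.
T_8 = (Δs/2)·[g(s_0) + 2g(s_1) + ... + 2g(s_{7}) + g(s_8)].
Sum = 1287.81640625.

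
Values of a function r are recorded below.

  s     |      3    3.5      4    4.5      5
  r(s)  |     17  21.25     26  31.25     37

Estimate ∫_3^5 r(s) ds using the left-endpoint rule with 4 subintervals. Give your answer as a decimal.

47.75

Δs = 0.5.
Sum = 0.5·[17 + 21.25 + 26 + 31.25] = 47.75.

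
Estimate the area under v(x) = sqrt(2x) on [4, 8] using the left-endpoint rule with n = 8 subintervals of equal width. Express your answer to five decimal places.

13.49581

Δx = (8 − 4)/8 = 0.5.
Left endpoints: 4, 4.5, 5, 5.5, 6, 6.5, 7, 7.5.
v(4) ≈ 2.82843, v(4.5) ≈ 3.00000, v(5) ≈ 3.16228, v(5.5) ≈ 3.31662, v(6) ≈ 3.46410, v(6.5) ≈ 3.60555, v(7) ≈ 3.74166, v(7.5) ≈ 3.87298.
Sum = Δx · [v(4) + v(4.5) + v(5) + ...].
Sum ≈ 13.49581.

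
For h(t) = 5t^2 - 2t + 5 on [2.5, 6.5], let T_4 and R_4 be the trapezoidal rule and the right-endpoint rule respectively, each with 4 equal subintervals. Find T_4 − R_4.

T_4 = 419.
R_4 = 505.
T_4 − R_4 = -86.

-86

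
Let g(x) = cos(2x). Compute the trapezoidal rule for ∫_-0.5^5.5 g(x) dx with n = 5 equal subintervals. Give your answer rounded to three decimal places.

Δx = (5.5 − (-0.5))/5 = 1.2.
g(-0.5) ≈ 0.540, g(0.7) ≈ 0.170, g(1.9) ≈ -0.791, g(3.1) ≈ 0.997, g(4.3) ≈ -0.679, g(5.5) ≈ 0.004.
T_5 = (Δx/2)·[g(x_0) + 2g(x_1) + ... + 2g(x_{4}) + g(x_5)].
Sum ≈ -0.037.

-0.037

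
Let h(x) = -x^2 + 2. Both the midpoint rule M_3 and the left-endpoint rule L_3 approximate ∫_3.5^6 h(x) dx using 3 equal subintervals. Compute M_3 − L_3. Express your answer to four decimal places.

M_3 ≈ -52.563657.
L_3 ≈ -43.101852.
M_3 − L_3 ≈ -9.4618.

-9.4618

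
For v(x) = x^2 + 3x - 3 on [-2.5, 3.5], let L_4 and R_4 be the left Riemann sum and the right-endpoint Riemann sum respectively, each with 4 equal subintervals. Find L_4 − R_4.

L_4 = -5.25.
R_4 = 30.75.
L_4 − R_4 = -36.

-36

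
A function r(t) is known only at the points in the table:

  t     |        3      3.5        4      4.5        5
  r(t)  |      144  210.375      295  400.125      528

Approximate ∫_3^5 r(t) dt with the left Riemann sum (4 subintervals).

524.75

Δt = 0.5.
Sum = 0.5·[144 + 210.375 + 295 + 400.125] = 524.75.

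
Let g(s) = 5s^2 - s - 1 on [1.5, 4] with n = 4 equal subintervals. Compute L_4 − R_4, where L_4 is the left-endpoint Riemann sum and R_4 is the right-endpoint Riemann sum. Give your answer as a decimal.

-41.40625

L_4 = 71.77734375.
R_4 = 113.18359375.
L_4 − R_4 = -41.40625.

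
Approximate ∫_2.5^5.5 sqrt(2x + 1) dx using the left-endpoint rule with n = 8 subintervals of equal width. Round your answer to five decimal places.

8.76579

Δx = (5.5 − 2.5)/8 = 0.375.
Left endpoints: 2.5, 2.875, 3.25, 3.625, 4, 4.375, 4.75, 5.125.
f(2.5) ≈ 2.44949, f(2.875) ≈ 2.59808, f(3.25) ≈ 2.73861, f(3.625) ≈ 2.87228, f(4) ≈ 3.00000, f(4.375) ≈ 3.12250, f(4.75) ≈ 3.24037, f(5.125) ≈ 3.35410.
Sum = Δx · [f(2.5) + f(2.875) + f(3.25) + ...].
Sum ≈ 8.76579.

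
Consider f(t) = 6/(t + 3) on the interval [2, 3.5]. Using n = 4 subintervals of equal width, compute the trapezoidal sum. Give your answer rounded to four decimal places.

1.5753

Δt = (3.5 − 2)/4 = 0.375.
f(2) = 1.2, f(2.375) = 48/43, f(2.75) = 24/23, f(3.125) = 48/49, f(3.5) = 12/13.
T_4 = (Δt/2)·[f(t_0) + 2f(t_1) + 2f(t_2) + 2f(t_3) + f(t_4)].
Sum ≈ 1.5753.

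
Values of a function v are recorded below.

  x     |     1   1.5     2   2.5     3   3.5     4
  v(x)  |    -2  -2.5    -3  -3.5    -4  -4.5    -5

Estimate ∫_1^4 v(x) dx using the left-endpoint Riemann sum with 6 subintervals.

Δx = 0.5.
Sum = 0.5·[(-2) + (-2.5) + (-3) + (-3.5) + (-4) + (-4.5)] = -9.75.

-9.75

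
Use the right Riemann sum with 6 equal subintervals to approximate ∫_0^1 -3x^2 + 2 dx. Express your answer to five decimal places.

Δx = (1 − 0)/6 = 1/6.
Right endpoints: 1/6, 1/3, 0.5, 2/3, 5/6, 1.
f(1/6) = 23/12, f(1/3) = 5/3, f(0.5) = 1.25, f(2/3) = 2/3, f(5/6) = -1/12, f(1) = -1.
Sum = Δx · [f(1/6) + f(1/3) + f(0.5) + ...].
Sum ≈ 0.73611.

0.73611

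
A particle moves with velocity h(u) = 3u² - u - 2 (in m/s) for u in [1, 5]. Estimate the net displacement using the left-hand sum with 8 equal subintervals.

87.5

Δu = (5 − 1)/8 = 0.5.
Left endpoints: 1, 1.5, 2, 2.5, 3, 3.5, 4, 4.5.
h(1) = 0, h(1.5) = 3.25, h(2) = 8, h(2.5) = 14.25, h(3) = 22, h(3.5) = 31.25, h(4) = 42, h(4.5) = 54.25.
Sum = Δu · [h(1) + h(1.5) + h(2) + ...].
Sum = 87.5.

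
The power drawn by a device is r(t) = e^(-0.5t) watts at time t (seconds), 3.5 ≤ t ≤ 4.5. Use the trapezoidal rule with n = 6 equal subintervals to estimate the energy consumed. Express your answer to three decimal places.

Δt = (4.5 − 3.5)/6 = 1/6.
r(3.5) ≈ 0.174, r(11/3) ≈ 0.160, r(23/6) ≈ 0.147, r(4) ≈ 0.135, r(25/6) ≈ 0.125, r(13/3) ≈ 0.115, r(4.5) ≈ 0.105.
T_6 = (Δt/2)·[r(t_0) + 2r(t_1) + ... + 2r(t_{5}) + r(t_6)].
Sum ≈ 0.137.

0.137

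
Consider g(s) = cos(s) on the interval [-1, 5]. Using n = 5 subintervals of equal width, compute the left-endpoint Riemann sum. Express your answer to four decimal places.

Δs = (5 − (-1))/5 = 1.2.
Left endpoints: -1, 0.2, 1.4, 2.6, 3.8.
g(-1) ≈ 0.5403, g(0.2) ≈ 0.9801, g(1.4) ≈ 0.1700, g(2.6) ≈ -0.8569, g(3.8) ≈ -0.7910.
Sum = Δs · [g(-1) + g(0.2) + g(1.4) + g(2.6) + g(3.8)].
Sum ≈ 0.0510.

0.0510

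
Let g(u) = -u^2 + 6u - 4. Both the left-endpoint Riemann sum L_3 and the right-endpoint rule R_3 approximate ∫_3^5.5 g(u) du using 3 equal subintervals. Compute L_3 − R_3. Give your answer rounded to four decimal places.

5.2083

L_3 ≈ 9.606481.
R_3 ≈ 4.398148.
L_3 − R_3 ≈ 5.2083.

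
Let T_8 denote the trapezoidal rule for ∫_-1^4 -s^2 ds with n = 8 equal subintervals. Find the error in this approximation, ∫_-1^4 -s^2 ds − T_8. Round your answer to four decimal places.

Exact integral: ∫_-1^4 f(s) ds ≈ -21.666667.
T_8 = -21.9921875.
Error ≈ -21.666667 − (-21.9921875) ≈ 0.3255.

0.3255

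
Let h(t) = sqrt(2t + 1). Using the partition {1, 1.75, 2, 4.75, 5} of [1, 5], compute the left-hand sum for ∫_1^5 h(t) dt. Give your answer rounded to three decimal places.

8.789

Subinterval widths: 0.75, 0.25, 2.75, 0.25.
Left endpoints: 1, 1.75, 2, 4.75.
h(1) ≈ 1.732, h(1.75) ≈ 2.121, h(2) ≈ 2.236, h(4.75) ≈ 3.240.
Sum = Σ Δt_i · h(t_i).
Sum ≈ 8.789.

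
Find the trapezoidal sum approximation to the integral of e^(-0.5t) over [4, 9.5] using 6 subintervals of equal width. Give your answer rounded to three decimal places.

0.258

Δt = (9.5 − 4)/6 = 11/12.
f(4) ≈ 0.135, f(59/12) ≈ 0.086, f(35/6) ≈ 0.054, f(6.75) ≈ 0.034, f(23/3) ≈ 0.022, f(103/12) ≈ 0.014, f(9.5) ≈ 0.009.
T_6 = (Δt/2)·[f(t_0) + 2f(t_1) + ... + 2f(t_{5}) + f(t_6)].
Sum ≈ 0.258.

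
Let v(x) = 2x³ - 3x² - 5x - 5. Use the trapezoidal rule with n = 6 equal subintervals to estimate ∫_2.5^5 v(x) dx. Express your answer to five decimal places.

125.62934

Δx = (5 − 2.5)/6 = 5/12.
v(2.5) = -5, v(35/12) = 3905/864, v(10/3) = 515/27, v(3.75) = 39.53125, v(25/6) = 3605/54, v(55/12) = 87805/864, v(5) = 145.
T_6 = (Δx/2)·[v(x_0) + 2v(x_1) + ... + 2v(x_{5}) + v(x_6)].
Sum ≈ 125.62934.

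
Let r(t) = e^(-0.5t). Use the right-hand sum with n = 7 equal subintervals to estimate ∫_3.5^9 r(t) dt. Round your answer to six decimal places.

Δt = (9 − 3.5)/7 = 11/14.
Right endpoints: 30/7, 71/14, 41/7, 93/14, 52/7, 115/14, 9.
r(30/7) ≈ 0.117319, r(71/14) ≈ 0.079205, r(41/7) ≈ 0.053473, r(93/14) ≈ 0.036101, r(52/7) ≈ 0.024373, r(115/14) ≈ 0.016455, r(9) ≈ 0.011109.
Sum = Δt · [r(30/7) + r(71/14) + r(41/7) + ...].
Sum ≈ 0.265599.

0.265599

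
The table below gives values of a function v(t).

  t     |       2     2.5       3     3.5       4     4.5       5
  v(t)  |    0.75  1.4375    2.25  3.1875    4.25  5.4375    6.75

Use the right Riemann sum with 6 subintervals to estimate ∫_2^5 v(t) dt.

11.65625

Δt = 0.5.
Sum = 0.5·[1.4375 + 2.25 + 3.1875 + 4.25 + 5.4375 + 6.75] = 11.65625.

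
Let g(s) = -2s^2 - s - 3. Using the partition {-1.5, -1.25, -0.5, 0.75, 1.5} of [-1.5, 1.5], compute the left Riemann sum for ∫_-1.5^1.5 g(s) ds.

-12.5625

Subinterval widths: 0.25, 0.75, 1.25, 0.75.
Left endpoints: -1.5, -1.25, -0.5, 0.75.
g(-1.5) = -6, g(-1.25) = -4.875, g(-0.5) = -3, g(0.75) = -4.875.
Sum = Σ Δs_i · g(s_i).
Sum = -12.5625.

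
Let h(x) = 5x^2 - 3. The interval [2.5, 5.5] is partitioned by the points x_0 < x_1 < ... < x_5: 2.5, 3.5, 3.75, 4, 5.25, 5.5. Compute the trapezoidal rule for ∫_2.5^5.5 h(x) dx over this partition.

244.75

Subinterval widths: 1, 0.25, 0.25, 1.25, 0.25.
h(2.5) = 28.25, h(3.5) = 58.25, h(3.75) = 67.3125, h(4) = 77, h(5.25) = 134.8125, h(5.5) = 148.25.
On each subinterval the trapezoid contributes (Δx_i/2)·[h(x_{i-1}) + h(x_i)].
Sum = 244.75.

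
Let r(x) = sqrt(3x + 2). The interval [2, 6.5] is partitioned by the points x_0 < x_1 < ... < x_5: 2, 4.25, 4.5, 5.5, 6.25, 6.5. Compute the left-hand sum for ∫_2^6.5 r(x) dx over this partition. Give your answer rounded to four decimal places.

Subinterval widths: 2.25, 0.25, 1, 0.75, 0.25.
Left endpoints: 2, 4.25, 4.5, 5.5, 6.25.
r(2) ≈ 2.8284, r(4.25) ≈ 3.8406, r(4.5) ≈ 3.9370, r(5.5) ≈ 4.3012, r(6.25) ≈ 4.5552.
Sum = Σ Δx_i · r(x_i).
Sum ≈ 15.6258.

15.6258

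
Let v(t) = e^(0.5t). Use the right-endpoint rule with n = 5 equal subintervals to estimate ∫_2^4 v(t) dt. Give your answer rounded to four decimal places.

10.3068

Δt = (4 − 2)/5 = 0.4.
Right endpoints: 2.4, 2.8, 3.2, 3.6, 4.
v(2.4) ≈ 3.3201, v(2.8) ≈ 4.0552, v(3.2) ≈ 4.9530, v(3.6) ≈ 6.0496, v(4) ≈ 7.3891.
Sum = Δt · [v(2.4) + v(2.8) + v(3.2) + v(3.6) + v(4)].
Sum ≈ 10.3068.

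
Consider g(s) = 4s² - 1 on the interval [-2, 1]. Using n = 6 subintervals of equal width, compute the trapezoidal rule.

9.5

Δs = (1 − (-2))/6 = 0.5.
g(-2) = 15, g(-1.5) = 8, g(-1) = 3, g(-0.5) = 0, g(0) = -1, g(0.5) = 0, g(1) = 3.
T_6 = (Δs/2)·[g(s_0) + 2g(s_1) + ... + 2g(s_{5}) + g(s_6)].
Sum = 9.5.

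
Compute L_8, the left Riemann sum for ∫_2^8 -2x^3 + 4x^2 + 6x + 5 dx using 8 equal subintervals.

-898.125

Δx = (8 − 2)/8 = 0.75.
Left endpoints: 2, 2.75, 3.5, 4.25, 5, 5.75, 6.5, 7.25.
f(2) = 17, f(2.75) = 10.15625, f(3.5) = -10.75, f(4.25) = -50.78125, f(5) = -115, f(5.75) = -208.46875, f(6.5) = -336.25, f(7.25) = -503.40625.
Sum = Δx · [f(2) + f(2.75) + f(3.5) + ...].
Sum = -898.125.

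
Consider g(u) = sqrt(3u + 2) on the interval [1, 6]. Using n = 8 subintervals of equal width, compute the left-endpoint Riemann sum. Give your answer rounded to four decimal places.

16.6820

Δu = (6 − 1)/8 = 0.625.
Left endpoints: 1, 1.625, 2.25, 2.875, 3.5, 4.125, 4.75, 5.375.
g(1) ≈ 2.2361, g(1.625) ≈ 2.6220, g(2.25) ≈ 2.9580, g(2.875) ≈ 3.2596, g(3.5) ≈ 3.5355, g(4.125) ≈ 3.7914, g(4.75) ≈ 4.0311, g(5.375) ≈ 4.2573.
Sum = Δu · [g(1) + g(1.625) + g(2.25) + ...].
Sum ≈ 16.6820.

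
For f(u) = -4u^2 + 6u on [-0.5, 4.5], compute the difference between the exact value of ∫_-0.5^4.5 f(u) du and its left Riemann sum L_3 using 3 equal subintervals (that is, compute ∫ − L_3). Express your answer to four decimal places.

Exact integral: ∫_-0.5^4.5 f(u) du ≈ -61.666667.
L_3 ≈ -29.259259.
Error ≈ -61.666667 − (-29.259259) ≈ -32.4074.

-32.4074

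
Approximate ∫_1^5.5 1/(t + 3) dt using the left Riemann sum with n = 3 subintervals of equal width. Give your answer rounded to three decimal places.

0.862

Δt = (5.5 − 1)/3 = 1.5.
Left endpoints: 1, 2.5, 4.
f(1) = 0.25, f(2.5) = 2/11, f(4) = 1/7.
Sum = Δt · [f(1) + f(2.5) + f(4)].
Sum ≈ 0.862.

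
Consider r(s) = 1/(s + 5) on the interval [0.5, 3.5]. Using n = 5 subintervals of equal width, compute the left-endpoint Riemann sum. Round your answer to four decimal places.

Δs = (3.5 − 0.5)/5 = 0.6.
Left endpoints: 0.5, 1.1, 1.7, 2.3, 2.9.
r(0.5) = 2/11, r(1.1) = 10/61, r(1.7) = 10/67, r(2.3) = 10/73, r(2.9) = 10/79.
Sum = Δs · [r(0.5) + r(1.1) + r(1.7) + r(2.3) + r(2.9)].
Sum ≈ 0.4551.

0.4551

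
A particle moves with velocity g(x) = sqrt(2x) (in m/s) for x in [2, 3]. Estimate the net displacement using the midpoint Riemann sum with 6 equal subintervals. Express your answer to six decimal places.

2.232419

Δx = (3 − 2)/6 = 1/6.
Midpoints: 25/12, 2.25, 29/12, 31/12, 2.75, 35/12.
g(25/12) ≈ 2.041241, g(2.25) ≈ 2.121320, g(29/12) ≈ 2.198484, g(31/12) ≈ 2.273030, g(2.75) ≈ 2.345208, g(35/12) ≈ 2.415229.
Sum = Δx · [g(25/12) + g(2.25) + g(29/12) + ...].
Sum ≈ 2.232419.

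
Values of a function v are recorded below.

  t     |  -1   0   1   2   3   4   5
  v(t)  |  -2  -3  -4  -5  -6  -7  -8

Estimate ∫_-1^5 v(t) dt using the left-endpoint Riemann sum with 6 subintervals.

Δt = 1.
Sum = 1·[(-2) + (-3) + (-4) + (-5) + (-6) + (-7)] = -27.

-27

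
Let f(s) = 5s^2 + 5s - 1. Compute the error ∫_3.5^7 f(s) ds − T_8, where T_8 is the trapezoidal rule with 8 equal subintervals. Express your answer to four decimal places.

-0.5583

Exact integral: ∫_3.5^7 f(s) ds ≈ 588.583333.
T_8 ≈ 589.141602.
Error ≈ 588.583333 − 589.141602 ≈ -0.5583.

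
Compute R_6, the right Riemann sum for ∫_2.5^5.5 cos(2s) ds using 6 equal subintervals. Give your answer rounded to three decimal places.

-0.089

Δs = (5.5 − 2.5)/6 = 0.5.
Right endpoints: 3, 3.5, 4, 4.5, 5, 5.5.
f(3) ≈ 0.960, f(3.5) ≈ 0.754, f(4) ≈ -0.146, f(4.5) ≈ -0.911, f(5) ≈ -0.839, f(5.5) ≈ 0.004.
Sum = Δs · [f(3) + f(3.5) + f(4) + ...].
Sum ≈ -0.089.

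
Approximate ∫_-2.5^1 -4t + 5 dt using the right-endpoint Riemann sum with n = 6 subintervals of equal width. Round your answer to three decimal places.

23.917

Δt = (1 − (-2.5))/6 = 7/12.
Right endpoints: -23/12, -4/3, -0.75, -1/6, 5/12, 1.
f(-23/12) = 38/3, f(-4/3) = 31/3, f(-0.75) = 8, f(-1/6) = 17/3, f(5/12) = 10/3, f(1) = 1.
Sum = Δt · [f(-23/12) + f(-4/3) + f(-0.75) + ...].
Sum ≈ 23.917.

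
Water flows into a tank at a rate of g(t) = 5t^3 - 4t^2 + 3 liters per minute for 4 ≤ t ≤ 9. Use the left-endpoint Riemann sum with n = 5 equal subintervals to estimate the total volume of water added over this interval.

Δt = (9 − 4)/5 = 1.
Left endpoints: 4, 5, 6, 7, 8.
g(4) = 259, g(5) = 528, g(6) = 939, g(7) = 1522, g(8) = 2307.
Sum = Δt · [g(4) + g(5) + g(6) + g(7) + g(8)].
Sum = 5555.

5555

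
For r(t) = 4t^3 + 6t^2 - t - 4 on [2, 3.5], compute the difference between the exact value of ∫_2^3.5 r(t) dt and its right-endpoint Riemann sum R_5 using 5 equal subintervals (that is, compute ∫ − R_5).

Exact integral: ∫_2^3.5 r(t) dt = 193.6875.
R_5 = 222.69.
Error = 193.6875 − 222.69 = -29.0025.

-29.0025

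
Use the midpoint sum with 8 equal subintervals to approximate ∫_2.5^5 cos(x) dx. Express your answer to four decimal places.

Δx = (5 − 2.5)/8 = 0.3125.
Midpoints: 2.65625, 2.96875, 3.28125, 3.59375, 3.90625, 4.21875, 4.53125, 4.84375.
f(2.65625) ≈ -0.8845, f(2.96875) ≈ -0.9851, f(3.28125) ≈ -0.9903, f(3.59375) ≈ -0.8995, f(3.90625) ≈ -0.7216, f(4.21875) ≈ -0.4738, f(4.53125) ≈ -0.1802, f(4.84375) ≈ 0.1310.
Sum = Δx · [f(2.65625) + f(2.96875) + f(3.28125) + ...].
Sum ≈ -1.5638.

-1.5638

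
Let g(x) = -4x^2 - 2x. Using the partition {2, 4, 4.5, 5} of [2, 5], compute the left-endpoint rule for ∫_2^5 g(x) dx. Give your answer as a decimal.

Subinterval widths: 2, 0.5, 0.5.
Left endpoints: 2, 4, 4.5.
g(2) = -20, g(4) = -72, g(4.5) = -90.
Sum = Σ Δx_i · g(x_i).
Sum = -121.

-121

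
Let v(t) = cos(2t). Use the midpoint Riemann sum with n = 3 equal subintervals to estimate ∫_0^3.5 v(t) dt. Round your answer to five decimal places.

0.41682

Δt = (3.5 − 0)/3 = 7/6.
Midpoints: 7/12, 1.75, 35/12.
v(7/12) ≈ 0.39322, v(1.75) ≈ -0.93646, v(35/12) ≈ 0.90051.
Sum = Δt · [v(7/12) + v(1.75) + v(35/12)].
Sum ≈ 0.41682.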